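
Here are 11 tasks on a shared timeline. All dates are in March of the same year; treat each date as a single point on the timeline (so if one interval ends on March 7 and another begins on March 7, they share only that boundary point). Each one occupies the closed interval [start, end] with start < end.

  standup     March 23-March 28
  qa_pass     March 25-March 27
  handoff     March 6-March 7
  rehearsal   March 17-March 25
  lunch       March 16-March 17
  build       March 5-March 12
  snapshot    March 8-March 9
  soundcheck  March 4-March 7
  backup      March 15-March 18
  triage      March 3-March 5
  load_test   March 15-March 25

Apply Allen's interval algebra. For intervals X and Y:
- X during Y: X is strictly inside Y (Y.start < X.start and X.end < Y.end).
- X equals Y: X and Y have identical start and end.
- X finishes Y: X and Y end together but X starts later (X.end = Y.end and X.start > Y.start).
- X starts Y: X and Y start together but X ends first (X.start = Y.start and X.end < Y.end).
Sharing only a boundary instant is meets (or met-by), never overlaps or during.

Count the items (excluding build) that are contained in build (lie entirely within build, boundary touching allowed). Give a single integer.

2

Target build = [March 5, March 12].
backup [March 15, March 18] → after → no.
handoff [March 6, March 7] → during → counts.
load_test [March 15, March 25] → after → no.
lunch [March 16, March 17] → after → no.
qa_pass [March 25, March 27] → after → no.
rehearsal [March 17, March 25] → after → no.
snapshot [March 8, March 9] → during → counts.
soundcheck [March 4, March 7] → overlaps → no.
standup [March 23, March 28] → after → no.
triage [March 3, March 5] → meets → no.
Total: 2.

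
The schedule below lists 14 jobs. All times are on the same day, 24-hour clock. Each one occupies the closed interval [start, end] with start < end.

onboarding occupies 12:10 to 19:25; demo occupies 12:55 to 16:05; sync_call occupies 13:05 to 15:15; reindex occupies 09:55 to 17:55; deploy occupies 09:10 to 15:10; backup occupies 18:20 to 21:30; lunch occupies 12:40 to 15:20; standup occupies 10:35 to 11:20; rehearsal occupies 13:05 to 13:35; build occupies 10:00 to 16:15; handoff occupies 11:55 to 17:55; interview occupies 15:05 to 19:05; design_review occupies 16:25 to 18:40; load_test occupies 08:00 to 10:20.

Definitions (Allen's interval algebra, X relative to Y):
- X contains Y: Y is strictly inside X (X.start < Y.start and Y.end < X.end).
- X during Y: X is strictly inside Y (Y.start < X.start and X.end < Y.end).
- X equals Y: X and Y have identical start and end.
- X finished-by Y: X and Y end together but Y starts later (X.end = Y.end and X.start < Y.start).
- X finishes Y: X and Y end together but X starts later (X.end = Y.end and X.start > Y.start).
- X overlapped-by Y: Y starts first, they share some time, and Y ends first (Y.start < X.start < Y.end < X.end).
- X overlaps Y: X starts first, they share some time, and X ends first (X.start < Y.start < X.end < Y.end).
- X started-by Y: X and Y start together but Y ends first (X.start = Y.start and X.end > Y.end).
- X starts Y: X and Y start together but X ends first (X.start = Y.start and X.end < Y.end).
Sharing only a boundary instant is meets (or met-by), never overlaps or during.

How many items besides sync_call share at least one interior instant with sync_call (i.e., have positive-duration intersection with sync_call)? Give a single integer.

9

Target sync_call = [13:05, 15:15].
backup [18:20, 21:30] → after → no.
build [10:00, 16:15] → contains → counts.
demo [12:55, 16:05] → contains → counts.
deploy [09:10, 15:10] → overlaps → counts.
design_review [16:25, 18:40] → after → no.
handoff [11:55, 17:55] → contains → counts.
interview [15:05, 19:05] → overlapped-by → counts.
load_test [08:00, 10:20] → before → no.
lunch [12:40, 15:20] → contains → counts.
onboarding [12:10, 19:25] → contains → counts.
rehearsal [13:05, 13:35] → starts → counts.
reindex [09:55, 17:55] → contains → counts.
standup [10:35, 11:20] → before → no.
Total: 9.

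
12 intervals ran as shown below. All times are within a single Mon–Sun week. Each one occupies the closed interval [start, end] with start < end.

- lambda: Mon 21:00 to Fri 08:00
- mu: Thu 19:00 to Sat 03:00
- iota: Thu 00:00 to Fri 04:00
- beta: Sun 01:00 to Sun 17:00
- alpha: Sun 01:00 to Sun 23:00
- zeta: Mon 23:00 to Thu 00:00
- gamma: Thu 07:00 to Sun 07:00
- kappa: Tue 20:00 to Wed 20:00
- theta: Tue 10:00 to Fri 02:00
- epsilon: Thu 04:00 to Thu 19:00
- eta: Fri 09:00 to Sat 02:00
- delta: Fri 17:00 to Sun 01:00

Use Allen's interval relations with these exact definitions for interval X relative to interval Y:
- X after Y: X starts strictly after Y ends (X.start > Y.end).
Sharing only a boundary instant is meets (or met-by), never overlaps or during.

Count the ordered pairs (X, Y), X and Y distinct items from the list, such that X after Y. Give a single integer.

Checking all 132 ordered pairs for relation 'after'; matching pairs in alphabetical order:
(alpha, epsilon): alpha after epsilon ✓
(alpha, eta): alpha after eta ✓
(alpha, iota): alpha after iota ✓
(alpha, kappa): alpha after kappa ✓
(alpha, lambda): alpha after lambda ✓
(alpha, mu): alpha after mu ✓
(alpha, theta): alpha after theta ✓
(alpha, zeta): alpha after zeta ✓
(beta, epsilon): beta after epsilon ✓
(beta, eta): beta after eta ✓
(beta, iota): beta after iota ✓
(beta, kappa): beta after kappa ✓
(beta, lambda): beta after lambda ✓
(beta, mu): beta after mu ✓
(beta, theta): beta after theta ✓
(beta, zeta): beta after zeta ✓
(delta, epsilon): delta after epsilon ✓
(delta, iota): delta after iota ✓
(delta, kappa): delta after kappa ✓
(delta, lambda): delta after lambda ✓
(delta, theta): delta after theta ✓
(delta, zeta): delta after zeta ✓
(epsilon, kappa): epsilon after kappa ✓
(epsilon, zeta): epsilon after zeta ✓
... plus 11 further pairs not listed.
Count: 35.

35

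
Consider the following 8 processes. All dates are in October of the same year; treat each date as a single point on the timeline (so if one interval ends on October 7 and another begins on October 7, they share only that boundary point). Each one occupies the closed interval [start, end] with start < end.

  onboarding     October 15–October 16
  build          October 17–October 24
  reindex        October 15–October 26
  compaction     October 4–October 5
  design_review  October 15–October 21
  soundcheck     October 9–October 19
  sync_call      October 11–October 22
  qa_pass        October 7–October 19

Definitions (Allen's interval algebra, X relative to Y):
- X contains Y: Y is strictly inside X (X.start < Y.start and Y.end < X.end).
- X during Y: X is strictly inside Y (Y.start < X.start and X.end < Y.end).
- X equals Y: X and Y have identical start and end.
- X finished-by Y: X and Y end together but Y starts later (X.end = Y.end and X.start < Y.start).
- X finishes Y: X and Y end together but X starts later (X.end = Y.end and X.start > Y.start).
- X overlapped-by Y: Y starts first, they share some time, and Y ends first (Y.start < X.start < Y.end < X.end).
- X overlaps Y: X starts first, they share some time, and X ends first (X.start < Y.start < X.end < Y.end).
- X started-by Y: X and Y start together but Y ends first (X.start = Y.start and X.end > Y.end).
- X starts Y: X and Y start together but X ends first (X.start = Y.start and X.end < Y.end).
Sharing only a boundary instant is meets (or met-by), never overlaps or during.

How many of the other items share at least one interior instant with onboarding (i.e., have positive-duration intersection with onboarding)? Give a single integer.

5

Target onboarding = [October 15, October 16].
build [October 17, October 24] → after → no.
compaction [October 4, October 5] → before → no.
design_review [October 15, October 21] → started-by → counts.
qa_pass [October 7, October 19] → contains → counts.
reindex [October 15, October 26] → started-by → counts.
soundcheck [October 9, October 19] → contains → counts.
sync_call [October 11, October 22] → contains → counts.
Total: 5.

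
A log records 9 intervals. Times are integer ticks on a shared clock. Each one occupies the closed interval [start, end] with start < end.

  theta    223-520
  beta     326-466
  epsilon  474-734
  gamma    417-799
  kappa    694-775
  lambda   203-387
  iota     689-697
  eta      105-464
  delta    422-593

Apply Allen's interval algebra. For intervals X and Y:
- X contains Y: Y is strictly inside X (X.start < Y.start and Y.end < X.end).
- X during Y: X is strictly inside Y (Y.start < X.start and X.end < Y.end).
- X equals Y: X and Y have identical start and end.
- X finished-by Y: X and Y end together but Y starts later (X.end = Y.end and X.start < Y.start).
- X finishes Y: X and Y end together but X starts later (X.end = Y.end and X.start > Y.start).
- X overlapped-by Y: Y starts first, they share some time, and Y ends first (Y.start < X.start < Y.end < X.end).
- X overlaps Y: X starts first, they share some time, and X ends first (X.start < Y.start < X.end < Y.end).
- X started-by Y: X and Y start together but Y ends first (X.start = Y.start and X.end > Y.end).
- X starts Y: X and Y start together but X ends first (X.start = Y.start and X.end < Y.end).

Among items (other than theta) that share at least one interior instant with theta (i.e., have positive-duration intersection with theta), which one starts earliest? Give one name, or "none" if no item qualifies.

eta

Target theta = [223, 520].
beta [326, 466] → during → candidate.
delta [422, 593] → overlapped-by → candidate.
epsilon [474, 734] → overlapped-by → candidate.
eta [105, 464] → overlaps → candidate.
gamma [417, 799] → overlapped-by → candidate.
iota [689, 697] → after → excluded.
kappa [694, 775] → after → excluded.
lambda [203, 387] → overlaps → candidate.
Among candidates, earliest start is 105 → eta.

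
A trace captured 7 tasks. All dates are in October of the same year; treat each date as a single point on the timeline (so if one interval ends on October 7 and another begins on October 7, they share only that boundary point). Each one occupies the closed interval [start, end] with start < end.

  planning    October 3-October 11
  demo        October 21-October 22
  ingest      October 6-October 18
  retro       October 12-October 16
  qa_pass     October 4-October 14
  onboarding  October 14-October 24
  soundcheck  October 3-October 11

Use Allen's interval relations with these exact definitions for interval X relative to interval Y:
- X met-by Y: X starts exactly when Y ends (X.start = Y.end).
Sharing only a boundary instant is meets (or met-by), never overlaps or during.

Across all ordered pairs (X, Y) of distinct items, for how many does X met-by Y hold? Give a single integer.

Checking all 42 ordered pairs for relation 'met-by'; matching pairs in alphabetical order:
(onboarding, qa_pass): onboarding met-by qa_pass ✓
Count: 1.

1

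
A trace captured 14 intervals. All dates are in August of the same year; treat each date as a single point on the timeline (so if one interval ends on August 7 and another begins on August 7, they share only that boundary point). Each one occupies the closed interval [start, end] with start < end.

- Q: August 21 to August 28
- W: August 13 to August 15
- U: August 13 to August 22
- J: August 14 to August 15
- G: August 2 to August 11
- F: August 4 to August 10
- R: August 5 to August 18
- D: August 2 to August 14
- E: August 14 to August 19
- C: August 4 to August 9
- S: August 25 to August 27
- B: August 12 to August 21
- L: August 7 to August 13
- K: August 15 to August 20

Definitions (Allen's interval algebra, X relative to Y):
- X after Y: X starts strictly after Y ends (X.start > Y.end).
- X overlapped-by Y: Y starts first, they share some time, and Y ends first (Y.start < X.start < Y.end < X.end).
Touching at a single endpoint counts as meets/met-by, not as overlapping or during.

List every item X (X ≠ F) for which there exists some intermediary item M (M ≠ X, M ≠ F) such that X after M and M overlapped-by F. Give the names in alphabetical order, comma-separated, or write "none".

Target F = [August 4, August 10].
Intermediaries M with M overlapped-by F: L, R.
Via L — items with X after L: E, J, K, Q, S.
Via R — items with X after R: Q, S.
Union: E, J, K, Q, S.

E, J, K, Q, S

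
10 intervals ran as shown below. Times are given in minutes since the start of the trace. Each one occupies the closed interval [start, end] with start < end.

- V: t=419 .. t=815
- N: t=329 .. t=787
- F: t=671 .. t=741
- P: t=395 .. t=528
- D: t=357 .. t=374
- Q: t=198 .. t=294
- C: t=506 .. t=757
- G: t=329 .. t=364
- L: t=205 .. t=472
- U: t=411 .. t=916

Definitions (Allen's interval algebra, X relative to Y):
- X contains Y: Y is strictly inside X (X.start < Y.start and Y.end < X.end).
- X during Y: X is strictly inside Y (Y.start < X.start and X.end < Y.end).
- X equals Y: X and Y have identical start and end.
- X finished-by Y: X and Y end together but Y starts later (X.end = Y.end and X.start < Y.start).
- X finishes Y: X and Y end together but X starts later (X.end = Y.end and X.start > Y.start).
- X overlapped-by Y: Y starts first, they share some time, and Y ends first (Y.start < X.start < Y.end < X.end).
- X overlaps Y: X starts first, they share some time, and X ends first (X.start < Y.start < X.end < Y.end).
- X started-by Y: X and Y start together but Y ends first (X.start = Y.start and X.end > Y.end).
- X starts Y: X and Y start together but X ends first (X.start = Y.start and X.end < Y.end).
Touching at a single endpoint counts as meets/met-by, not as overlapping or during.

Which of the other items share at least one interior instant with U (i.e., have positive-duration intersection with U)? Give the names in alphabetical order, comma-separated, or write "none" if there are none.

Target U = [t=411, t=916].
C [t=506, t=757] → during → yes.
D [t=357, t=374] → before → no.
F [t=671, t=741] → during → yes.
G [t=329, t=364] → before → no.
L [t=205, t=472] → overlaps → yes.
N [t=329, t=787] → overlaps → yes.
P [t=395, t=528] → overlaps → yes.
Q [t=198, t=294] → before → no.
V [t=419, t=815] → during → yes.
Result: C, F, L, N, P, V.

C, F, L, N, P, V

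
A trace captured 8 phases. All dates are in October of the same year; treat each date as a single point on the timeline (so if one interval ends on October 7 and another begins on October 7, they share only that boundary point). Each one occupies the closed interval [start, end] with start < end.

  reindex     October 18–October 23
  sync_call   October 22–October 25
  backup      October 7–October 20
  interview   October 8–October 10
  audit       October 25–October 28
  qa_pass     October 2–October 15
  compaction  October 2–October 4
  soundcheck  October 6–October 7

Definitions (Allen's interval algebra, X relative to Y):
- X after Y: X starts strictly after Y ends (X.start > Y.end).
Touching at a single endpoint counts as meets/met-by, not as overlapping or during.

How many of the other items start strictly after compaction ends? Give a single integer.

Target compaction = [October 2, October 4].
audit [October 25, October 28] → after → counts.
backup [October 7, October 20] → after → counts.
interview [October 8, October 10] → after → counts.
qa_pass [October 2, October 15] → started-by → no.
reindex [October 18, October 23] → after → counts.
soundcheck [October 6, October 7] → after → counts.
sync_call [October 22, October 25] → after → counts.
Total: 6.

6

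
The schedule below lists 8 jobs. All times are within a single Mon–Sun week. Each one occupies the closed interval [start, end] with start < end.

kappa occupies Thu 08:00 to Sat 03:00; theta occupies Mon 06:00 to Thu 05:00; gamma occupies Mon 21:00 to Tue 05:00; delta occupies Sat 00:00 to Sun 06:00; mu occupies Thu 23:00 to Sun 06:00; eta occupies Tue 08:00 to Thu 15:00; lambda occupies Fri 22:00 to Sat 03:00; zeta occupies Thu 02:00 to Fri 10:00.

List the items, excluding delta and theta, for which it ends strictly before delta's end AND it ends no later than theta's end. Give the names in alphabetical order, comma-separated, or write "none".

Conditions: its end is strictly before delta's end (X.end < Sun 06:00) AND its end is no later than theta's end (X.end <= Thu 05:00).
eta: end Thu 15:00 < Sun 06:00? ✓; end Thu 15:00 <= Thu 05:00? ✗ → no.
gamma: end Tue 05:00 < Sun 06:00? ✓; end Tue 05:00 <= Thu 05:00? ✓ → yes.
kappa: end Sat 03:00 < Sun 06:00? ✓; end Sat 03:00 <= Thu 05:00? ✗ → no.
lambda: end Sat 03:00 < Sun 06:00? ✓; end Sat 03:00 <= Thu 05:00? ✗ → no.
mu: end Sun 06:00 < Sun 06:00? ✗; end Sun 06:00 <= Thu 05:00? ✗ → no.
zeta: end Fri 10:00 < Sun 06:00? ✓; end Fri 10:00 <= Thu 05:00? ✗ → no.
Result: gamma.

gamma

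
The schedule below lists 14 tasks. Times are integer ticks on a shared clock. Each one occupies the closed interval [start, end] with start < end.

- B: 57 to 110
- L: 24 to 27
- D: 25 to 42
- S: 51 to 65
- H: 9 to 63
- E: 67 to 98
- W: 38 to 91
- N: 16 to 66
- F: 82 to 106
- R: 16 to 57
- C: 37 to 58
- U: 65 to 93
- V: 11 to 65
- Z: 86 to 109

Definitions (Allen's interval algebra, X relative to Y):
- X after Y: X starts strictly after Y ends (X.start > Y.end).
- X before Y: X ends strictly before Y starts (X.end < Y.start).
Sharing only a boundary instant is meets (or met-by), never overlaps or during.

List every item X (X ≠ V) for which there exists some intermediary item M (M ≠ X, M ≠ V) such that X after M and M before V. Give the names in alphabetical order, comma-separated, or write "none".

none

Target V = [11, 65].
Intermediaries M with M before V: none.
Union: none.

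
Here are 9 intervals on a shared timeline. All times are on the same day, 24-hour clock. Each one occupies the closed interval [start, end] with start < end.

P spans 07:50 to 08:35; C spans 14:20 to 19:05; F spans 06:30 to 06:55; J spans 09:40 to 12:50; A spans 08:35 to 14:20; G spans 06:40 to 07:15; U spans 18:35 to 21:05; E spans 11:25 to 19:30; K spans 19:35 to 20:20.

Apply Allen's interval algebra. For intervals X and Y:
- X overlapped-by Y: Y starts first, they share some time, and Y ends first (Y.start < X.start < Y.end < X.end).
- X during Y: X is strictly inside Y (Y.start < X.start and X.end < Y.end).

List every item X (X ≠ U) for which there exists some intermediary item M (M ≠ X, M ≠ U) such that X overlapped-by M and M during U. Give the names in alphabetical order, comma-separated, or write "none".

Target U = [18:35, 21:05].
Intermediaries M with M during U: K.
Via K — items with X overlapped-by K: none.
Union: none.

none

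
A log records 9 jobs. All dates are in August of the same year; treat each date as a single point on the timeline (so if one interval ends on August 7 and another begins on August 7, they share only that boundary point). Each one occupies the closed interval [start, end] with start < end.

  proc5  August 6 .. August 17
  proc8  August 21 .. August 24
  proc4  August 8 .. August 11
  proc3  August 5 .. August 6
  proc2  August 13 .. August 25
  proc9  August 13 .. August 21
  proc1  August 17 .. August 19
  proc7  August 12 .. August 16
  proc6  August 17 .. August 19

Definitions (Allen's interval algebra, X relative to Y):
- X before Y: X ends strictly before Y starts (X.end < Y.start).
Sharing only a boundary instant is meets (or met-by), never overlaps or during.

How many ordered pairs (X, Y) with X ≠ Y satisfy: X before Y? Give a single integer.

Checking all 72 ordered pairs for relation 'before'; matching pairs in alphabetical order:
(proc1, proc8): proc1 before proc8 ✓
(proc3, proc1): proc3 before proc1 ✓
(proc3, proc2): proc3 before proc2 ✓
(proc3, proc4): proc3 before proc4 ✓
(proc3, proc6): proc3 before proc6 ✓
(proc3, proc7): proc3 before proc7 ✓
(proc3, proc8): proc3 before proc8 ✓
(proc3, proc9): proc3 before proc9 ✓
(proc4, proc1): proc4 before proc1 ✓
(proc4, proc2): proc4 before proc2 ✓
(proc4, proc6): proc4 before proc6 ✓
(proc4, proc7): proc4 before proc7 ✓
(proc4, proc8): proc4 before proc8 ✓
(proc4, proc9): proc4 before proc9 ✓
(proc5, proc8): proc5 before proc8 ✓
(proc6, proc8): proc6 before proc8 ✓
(proc7, proc1): proc7 before proc1 ✓
(proc7, proc6): proc7 before proc6 ✓
(proc7, proc8): proc7 before proc8 ✓
Count: 19.

19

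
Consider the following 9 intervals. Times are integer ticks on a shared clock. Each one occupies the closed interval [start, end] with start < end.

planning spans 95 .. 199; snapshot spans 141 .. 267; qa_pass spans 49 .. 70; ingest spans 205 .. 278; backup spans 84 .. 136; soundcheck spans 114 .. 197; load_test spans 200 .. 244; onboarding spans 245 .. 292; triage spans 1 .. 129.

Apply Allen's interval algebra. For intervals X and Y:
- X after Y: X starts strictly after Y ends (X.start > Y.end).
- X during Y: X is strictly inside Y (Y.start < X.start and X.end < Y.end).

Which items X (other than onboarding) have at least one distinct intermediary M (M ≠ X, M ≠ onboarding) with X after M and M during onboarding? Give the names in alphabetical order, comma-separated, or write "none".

none

Target onboarding = [245, 292].
Intermediaries M with M during onboarding: none.
Union: none.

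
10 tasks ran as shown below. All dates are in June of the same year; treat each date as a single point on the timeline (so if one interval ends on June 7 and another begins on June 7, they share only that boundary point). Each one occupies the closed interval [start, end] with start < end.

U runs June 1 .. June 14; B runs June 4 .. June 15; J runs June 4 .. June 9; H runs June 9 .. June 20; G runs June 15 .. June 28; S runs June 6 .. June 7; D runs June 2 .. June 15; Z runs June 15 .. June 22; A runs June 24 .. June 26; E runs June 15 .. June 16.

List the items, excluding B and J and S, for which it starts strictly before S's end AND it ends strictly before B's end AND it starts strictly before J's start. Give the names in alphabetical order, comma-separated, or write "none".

Conditions: its start is strictly before S's end (X.start < June 7) AND its end is strictly before B's end (X.end < June 15) AND its start is strictly before J's start (X.start < June 4).
A: start June 24 < June 7? ✗; end June 26 < June 15? ✗; start June 24 < June 4? ✗ → no.
D: start June 2 < June 7? ✓; end June 15 < June 15? ✗; start June 2 < June 4? ✓ → no.
E: start June 15 < June 7? ✗; end June 16 < June 15? ✗; start June 15 < June 4? ✗ → no.
G: start June 15 < June 7? ✗; end June 28 < June 15? ✗; start June 15 < June 4? ✗ → no.
H: start June 9 < June 7? ✗; end June 20 < June 15? ✗; start June 9 < June 4? ✗ → no.
U: start June 1 < June 7? ✓; end June 14 < June 15? ✓; start June 1 < June 4? ✓ → yes.
Z: start June 15 < June 7? ✗; end June 22 < June 15? ✗; start June 15 < June 4? ✗ → no.
Result: U.

U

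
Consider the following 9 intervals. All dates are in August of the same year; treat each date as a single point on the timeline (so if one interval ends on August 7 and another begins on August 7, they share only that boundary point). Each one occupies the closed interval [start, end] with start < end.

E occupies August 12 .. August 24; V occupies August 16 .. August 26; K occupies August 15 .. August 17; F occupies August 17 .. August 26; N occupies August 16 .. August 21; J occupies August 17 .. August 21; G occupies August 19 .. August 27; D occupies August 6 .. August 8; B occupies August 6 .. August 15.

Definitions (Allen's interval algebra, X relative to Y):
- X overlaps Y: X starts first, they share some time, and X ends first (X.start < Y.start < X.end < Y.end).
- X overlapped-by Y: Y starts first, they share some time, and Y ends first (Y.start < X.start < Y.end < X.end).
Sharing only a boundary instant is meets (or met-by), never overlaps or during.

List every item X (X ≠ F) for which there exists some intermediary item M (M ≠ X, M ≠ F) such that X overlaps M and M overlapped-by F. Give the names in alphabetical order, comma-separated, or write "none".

E, J, N, V

Target F = [August 17, August 26].
Intermediaries M with M overlapped-by F: G.
Via G — items with X overlaps G: E, J, N, V.
Union: E, J, N, V.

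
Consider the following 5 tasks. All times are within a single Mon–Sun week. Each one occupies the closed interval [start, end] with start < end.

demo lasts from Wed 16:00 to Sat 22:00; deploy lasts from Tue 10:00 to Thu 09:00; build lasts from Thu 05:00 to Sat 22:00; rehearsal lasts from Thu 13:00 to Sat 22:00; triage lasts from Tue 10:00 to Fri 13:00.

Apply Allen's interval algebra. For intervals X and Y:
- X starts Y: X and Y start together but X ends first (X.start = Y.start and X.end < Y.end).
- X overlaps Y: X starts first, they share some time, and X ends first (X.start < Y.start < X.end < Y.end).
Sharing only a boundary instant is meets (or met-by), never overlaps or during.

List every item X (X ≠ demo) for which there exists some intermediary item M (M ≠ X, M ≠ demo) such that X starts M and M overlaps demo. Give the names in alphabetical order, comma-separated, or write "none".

Target demo = [Wed 16:00, Sat 22:00].
Intermediaries M with M overlaps demo: deploy, triage.
Via deploy — items with X starts deploy: none.
Via triage — items with X starts triage: deploy.
Union: deploy.

deploy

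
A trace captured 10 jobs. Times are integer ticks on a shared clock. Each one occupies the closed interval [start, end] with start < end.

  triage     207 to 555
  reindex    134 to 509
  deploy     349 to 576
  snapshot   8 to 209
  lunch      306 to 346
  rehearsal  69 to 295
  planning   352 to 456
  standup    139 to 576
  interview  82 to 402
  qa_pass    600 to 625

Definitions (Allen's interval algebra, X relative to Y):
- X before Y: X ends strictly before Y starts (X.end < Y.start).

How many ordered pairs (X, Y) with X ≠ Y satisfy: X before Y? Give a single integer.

Checking all 90 ordered pairs for relation 'before'; matching pairs in alphabetical order:
(deploy, qa_pass): deploy before qa_pass ✓
(interview, qa_pass): interview before qa_pass ✓
(lunch, deploy): lunch before deploy ✓
(lunch, planning): lunch before planning ✓
(lunch, qa_pass): lunch before qa_pass ✓
(planning, qa_pass): planning before qa_pass ✓
(rehearsal, deploy): rehearsal before deploy ✓
(rehearsal, lunch): rehearsal before lunch ✓
(rehearsal, planning): rehearsal before planning ✓
(rehearsal, qa_pass): rehearsal before qa_pass ✓
(reindex, qa_pass): reindex before qa_pass ✓
(snapshot, deploy): snapshot before deploy ✓
(snapshot, lunch): snapshot before lunch ✓
(snapshot, planning): snapshot before planning ✓
(snapshot, qa_pass): snapshot before qa_pass ✓
(standup, qa_pass): standup before qa_pass ✓
(triage, qa_pass): triage before qa_pass ✓
Count: 17.

17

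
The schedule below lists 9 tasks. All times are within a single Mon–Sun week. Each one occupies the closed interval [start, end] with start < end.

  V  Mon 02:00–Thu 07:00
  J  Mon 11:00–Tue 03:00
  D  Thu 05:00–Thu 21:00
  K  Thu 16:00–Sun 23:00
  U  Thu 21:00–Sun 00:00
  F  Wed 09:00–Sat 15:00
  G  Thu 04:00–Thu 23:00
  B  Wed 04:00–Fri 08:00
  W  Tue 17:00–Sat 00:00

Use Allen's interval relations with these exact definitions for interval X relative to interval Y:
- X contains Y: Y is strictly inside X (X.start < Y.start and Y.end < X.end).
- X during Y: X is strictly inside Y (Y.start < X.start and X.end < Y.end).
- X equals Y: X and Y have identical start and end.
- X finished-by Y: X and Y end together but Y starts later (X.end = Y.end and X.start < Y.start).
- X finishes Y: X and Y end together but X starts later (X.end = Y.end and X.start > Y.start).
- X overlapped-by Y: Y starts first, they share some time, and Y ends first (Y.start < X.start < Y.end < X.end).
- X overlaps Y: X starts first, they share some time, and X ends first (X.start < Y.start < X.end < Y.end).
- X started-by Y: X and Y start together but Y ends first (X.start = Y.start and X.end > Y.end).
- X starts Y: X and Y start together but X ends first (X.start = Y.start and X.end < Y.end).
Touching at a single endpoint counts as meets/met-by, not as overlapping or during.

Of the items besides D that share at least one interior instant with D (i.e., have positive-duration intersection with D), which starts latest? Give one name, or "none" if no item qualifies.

Target D = [Thu 05:00, Thu 21:00].
B [Wed 04:00, Fri 08:00] → contains → candidate.
F [Wed 09:00, Sat 15:00] → contains → candidate.
G [Thu 04:00, Thu 23:00] → contains → candidate.
J [Mon 11:00, Tue 03:00] → before → excluded.
K [Thu 16:00, Sun 23:00] → overlapped-by → candidate.
U [Thu 21:00, Sun 00:00] → met-by → excluded.
V [Mon 02:00, Thu 07:00] → overlaps → candidate.
W [Tue 17:00, Sat 00:00] → contains → candidate.
Among candidates, latest start is Thu 16:00 → K.

K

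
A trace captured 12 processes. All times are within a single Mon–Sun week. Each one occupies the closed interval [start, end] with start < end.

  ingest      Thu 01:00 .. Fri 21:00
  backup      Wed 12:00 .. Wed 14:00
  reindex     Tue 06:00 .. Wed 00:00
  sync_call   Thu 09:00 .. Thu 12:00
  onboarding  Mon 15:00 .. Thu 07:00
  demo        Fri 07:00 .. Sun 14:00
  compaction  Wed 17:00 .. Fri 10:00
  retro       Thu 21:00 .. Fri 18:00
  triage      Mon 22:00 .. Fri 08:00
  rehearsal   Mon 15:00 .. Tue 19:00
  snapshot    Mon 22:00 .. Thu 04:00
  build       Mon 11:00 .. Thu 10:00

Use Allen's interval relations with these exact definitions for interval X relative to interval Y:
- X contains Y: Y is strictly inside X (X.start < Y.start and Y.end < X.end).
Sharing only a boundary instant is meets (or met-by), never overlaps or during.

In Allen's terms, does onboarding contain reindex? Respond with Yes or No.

onboarding = [Mon 15:00, Thu 07:00], reindex = [Tue 06:00, Wed 00:00].
Actual relation of onboarding to reindex: contains.
Asked whether 'contains' holds → Yes.

Yes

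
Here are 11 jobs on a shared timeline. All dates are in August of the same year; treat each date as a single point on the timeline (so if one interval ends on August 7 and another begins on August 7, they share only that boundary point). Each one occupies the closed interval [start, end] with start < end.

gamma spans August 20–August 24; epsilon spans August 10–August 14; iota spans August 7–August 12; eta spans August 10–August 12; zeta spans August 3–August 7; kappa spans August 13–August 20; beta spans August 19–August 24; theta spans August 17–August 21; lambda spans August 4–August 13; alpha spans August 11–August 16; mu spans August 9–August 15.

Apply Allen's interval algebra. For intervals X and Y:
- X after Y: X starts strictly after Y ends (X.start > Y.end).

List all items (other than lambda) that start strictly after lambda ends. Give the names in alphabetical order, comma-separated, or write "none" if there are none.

Target lambda = [August 4, August 13].
alpha [August 11, August 16] → overlapped-by → no.
beta [August 19, August 24] → after → yes.
epsilon [August 10, August 14] → overlapped-by → no.
eta [August 10, August 12] → during → no.
gamma [August 20, August 24] → after → yes.
iota [August 7, August 12] → during → no.
kappa [August 13, August 20] → met-by → no.
mu [August 9, August 15] → overlapped-by → no.
theta [August 17, August 21] → after → yes.
zeta [August 3, August 7] → overlaps → no.
Result: beta, gamma, theta.

beta, gamma, theta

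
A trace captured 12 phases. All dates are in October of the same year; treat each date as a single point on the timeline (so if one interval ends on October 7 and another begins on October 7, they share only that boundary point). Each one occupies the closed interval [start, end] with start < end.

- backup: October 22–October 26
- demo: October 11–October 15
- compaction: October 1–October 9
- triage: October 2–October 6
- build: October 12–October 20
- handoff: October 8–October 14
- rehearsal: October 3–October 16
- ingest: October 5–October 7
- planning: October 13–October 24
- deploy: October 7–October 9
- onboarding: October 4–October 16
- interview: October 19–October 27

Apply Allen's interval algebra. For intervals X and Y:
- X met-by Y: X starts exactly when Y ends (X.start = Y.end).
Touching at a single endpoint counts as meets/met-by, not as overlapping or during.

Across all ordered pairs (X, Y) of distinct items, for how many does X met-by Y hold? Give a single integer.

Checking all 132 ordered pairs for relation 'met-by'; matching pairs in alphabetical order:
(deploy, ingest): deploy met-by ingest ✓
Count: 1.

1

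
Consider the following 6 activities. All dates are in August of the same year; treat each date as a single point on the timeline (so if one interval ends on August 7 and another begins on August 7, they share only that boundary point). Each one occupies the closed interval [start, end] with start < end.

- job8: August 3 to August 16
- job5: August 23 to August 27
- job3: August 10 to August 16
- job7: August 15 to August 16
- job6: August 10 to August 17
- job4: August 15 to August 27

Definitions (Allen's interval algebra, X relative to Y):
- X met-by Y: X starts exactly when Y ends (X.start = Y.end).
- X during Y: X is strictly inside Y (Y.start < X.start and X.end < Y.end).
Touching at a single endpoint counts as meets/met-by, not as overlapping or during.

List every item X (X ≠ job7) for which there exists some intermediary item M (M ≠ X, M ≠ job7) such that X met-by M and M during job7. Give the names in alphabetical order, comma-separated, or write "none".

none

Target job7 = [August 15, August 16].
Intermediaries M with M during job7: none.
Union: none.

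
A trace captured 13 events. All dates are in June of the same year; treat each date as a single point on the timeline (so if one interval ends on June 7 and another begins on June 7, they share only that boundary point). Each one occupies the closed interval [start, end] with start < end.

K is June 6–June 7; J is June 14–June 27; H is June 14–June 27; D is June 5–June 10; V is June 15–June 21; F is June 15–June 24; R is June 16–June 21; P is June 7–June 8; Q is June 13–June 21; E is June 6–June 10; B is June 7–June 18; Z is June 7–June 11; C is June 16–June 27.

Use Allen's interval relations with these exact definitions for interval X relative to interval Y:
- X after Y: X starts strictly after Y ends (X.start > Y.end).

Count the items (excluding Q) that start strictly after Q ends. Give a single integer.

Target Q = [June 13, June 21].
B [June 7, June 18] → overlaps → no.
C [June 16, June 27] → overlapped-by → no.
D [June 5, June 10] → before → no.
E [June 6, June 10] → before → no.
F [June 15, June 24] → overlapped-by → no.
H [June 14, June 27] → overlapped-by → no.
J [June 14, June 27] → overlapped-by → no.
K [June 6, June 7] → before → no.
P [June 7, June 8] → before → no.
R [June 16, June 21] → finishes → no.
V [June 15, June 21] → finishes → no.
Z [June 7, June 11] → before → no.
Total: 0.

0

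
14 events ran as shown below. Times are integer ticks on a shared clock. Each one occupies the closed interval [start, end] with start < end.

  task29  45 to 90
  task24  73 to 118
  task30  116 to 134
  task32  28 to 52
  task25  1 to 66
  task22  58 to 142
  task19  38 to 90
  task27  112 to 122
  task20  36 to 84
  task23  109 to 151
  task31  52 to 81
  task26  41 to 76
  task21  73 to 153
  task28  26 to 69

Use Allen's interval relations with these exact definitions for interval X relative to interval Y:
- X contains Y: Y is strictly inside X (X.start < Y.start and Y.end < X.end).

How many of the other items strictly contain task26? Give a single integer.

Target task26 = [41, 76].
task19 [38, 90] → contains → counts.
task20 [36, 84] → contains → counts.
task21 [73, 153] → overlapped-by → no.
task22 [58, 142] → overlapped-by → no.
task23 [109, 151] → after → no.
task24 [73, 118] → overlapped-by → no.
task25 [1, 66] → overlaps → no.
task27 [112, 122] → after → no.
task28 [26, 69] → overlaps → no.
task29 [45, 90] → overlapped-by → no.
task30 [116, 134] → after → no.
task31 [52, 81] → overlapped-by → no.
task32 [28, 52] → overlaps → no.
Total: 2.

2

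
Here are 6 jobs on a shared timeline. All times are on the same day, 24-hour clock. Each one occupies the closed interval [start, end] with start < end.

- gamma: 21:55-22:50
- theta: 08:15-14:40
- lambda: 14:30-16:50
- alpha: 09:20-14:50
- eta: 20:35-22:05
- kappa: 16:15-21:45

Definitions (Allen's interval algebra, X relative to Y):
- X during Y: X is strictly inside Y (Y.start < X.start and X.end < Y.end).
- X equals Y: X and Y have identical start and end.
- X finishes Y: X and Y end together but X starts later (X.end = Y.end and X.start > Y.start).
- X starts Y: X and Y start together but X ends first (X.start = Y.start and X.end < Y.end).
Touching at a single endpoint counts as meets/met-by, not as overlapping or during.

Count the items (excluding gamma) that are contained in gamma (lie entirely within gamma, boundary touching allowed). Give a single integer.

Target gamma = [21:55, 22:50].
alpha [09:20, 14:50] → before → no.
eta [20:35, 22:05] → overlaps → no.
kappa [16:15, 21:45] → before → no.
lambda [14:30, 16:50] → before → no.
theta [08:15, 14:40] → before → no.
Total: 0.

0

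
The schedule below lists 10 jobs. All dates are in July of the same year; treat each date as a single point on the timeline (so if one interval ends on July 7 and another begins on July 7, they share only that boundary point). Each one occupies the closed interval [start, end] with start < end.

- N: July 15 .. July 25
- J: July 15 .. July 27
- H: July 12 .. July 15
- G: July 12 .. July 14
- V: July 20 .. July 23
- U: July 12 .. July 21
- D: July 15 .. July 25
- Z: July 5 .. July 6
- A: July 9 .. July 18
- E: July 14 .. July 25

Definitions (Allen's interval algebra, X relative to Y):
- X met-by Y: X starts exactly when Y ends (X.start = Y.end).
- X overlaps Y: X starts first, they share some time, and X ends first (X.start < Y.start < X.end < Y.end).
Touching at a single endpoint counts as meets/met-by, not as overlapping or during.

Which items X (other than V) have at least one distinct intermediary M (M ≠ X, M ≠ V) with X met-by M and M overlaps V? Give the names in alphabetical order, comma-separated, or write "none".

none

Target V = [July 20, July 23].
Intermediaries M with M overlaps V: U.
Via U — items with X met-by U: none.
Union: none.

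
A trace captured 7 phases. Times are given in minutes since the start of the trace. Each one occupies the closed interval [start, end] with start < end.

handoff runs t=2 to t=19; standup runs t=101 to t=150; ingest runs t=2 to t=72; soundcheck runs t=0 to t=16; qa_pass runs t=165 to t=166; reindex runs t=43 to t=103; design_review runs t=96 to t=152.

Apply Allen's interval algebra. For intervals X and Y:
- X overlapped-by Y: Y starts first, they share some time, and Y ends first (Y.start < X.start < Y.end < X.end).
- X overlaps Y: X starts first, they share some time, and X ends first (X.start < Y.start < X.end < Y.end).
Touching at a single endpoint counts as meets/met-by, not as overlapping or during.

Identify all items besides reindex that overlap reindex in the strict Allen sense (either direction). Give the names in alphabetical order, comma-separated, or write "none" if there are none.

Target reindex = [t=43, t=103].
design_review [t=96, t=152] → overlapped-by → yes.
handoff [t=2, t=19] → before → no.
ingest [t=2, t=72] → overlaps → yes.
qa_pass [t=165, t=166] → after → no.
soundcheck [t=0, t=16] → before → no.
standup [t=101, t=150] → overlapped-by → yes.
Result: design_review, ingest, standup.

design_review, ingest, standup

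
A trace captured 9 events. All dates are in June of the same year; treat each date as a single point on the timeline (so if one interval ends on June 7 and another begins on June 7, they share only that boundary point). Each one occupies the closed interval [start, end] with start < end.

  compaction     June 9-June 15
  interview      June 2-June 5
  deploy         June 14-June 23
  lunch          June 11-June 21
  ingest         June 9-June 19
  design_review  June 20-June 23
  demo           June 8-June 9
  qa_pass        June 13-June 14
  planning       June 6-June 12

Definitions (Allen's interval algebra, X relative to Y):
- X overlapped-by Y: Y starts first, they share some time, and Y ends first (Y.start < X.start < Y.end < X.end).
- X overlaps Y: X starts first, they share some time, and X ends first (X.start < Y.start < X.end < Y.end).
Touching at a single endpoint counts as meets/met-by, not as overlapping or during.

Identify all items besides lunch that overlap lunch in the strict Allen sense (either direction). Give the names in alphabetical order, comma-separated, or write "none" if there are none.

compaction, deploy, design_review, ingest, planning

Target lunch = [June 11, June 21].
compaction [June 9, June 15] → overlaps → yes.
demo [June 8, June 9] → before → no.
deploy [June 14, June 23] → overlapped-by → yes.
design_review [June 20, June 23] → overlapped-by → yes.
ingest [June 9, June 19] → overlaps → yes.
interview [June 2, June 5] → before → no.
planning [June 6, June 12] → overlaps → yes.
qa_pass [June 13, June 14] → during → no.
Result: compaction, deploy, design_review, ingest, planning.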